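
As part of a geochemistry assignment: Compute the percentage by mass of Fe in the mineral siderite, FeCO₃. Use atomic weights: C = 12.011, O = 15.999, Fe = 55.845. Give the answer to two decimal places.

48.20 weight percent

M(FeCO₃) = 115.853 g/mol.
Fe contributes 1 × 55.845 = 55.845 g per mole.
55.845/115.853 = 0.4820 → 48.20%.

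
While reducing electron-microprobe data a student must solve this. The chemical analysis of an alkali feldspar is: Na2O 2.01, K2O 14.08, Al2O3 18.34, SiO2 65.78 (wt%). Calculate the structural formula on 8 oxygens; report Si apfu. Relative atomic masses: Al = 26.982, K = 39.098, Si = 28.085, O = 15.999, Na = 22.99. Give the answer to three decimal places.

3.009 Si apfu

2.01 wt% Na2O ÷ 61.979 g/mol = 0.03243 mol, giving 0.06486 Na and 0.03243 O.
14.08 wt% K2O ÷ 94.195 g/mol = 0.14948 mol, giving 0.29896 K and 0.14948 O.
18.34 wt% Al2O3 ÷ 101.961 g/mol = 0.17987 mol, giving 0.35974 Al and 0.53961 O.
65.78 wt% SiO2 ÷ 60.083 g/mol = 1.09482 mol, giving 1.09482 Si and 2.18964 O.
Oxygen sums to 2.91116; scaling by 8/2.91116 = 2.74805 puts the formula on 8 O.
Si: 1.09482 × 2.74805 = 3.009 atoms per formula unit.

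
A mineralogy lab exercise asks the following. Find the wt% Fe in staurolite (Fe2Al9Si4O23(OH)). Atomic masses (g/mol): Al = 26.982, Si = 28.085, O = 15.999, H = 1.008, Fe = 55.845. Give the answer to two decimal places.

13.11 weight percent

Molar mass of Fe2Al9Si4O23(OH): 2*55.845 + 9*26.982 + 4*28.085 + 24*15.999 + 1*1.008 = 851.852 g/mol.
Mass of Fe per formula unit: 2 × 55.845 = 111.690 g.
Weight fraction Fe = 111.690 / 851.852 = 0.1311.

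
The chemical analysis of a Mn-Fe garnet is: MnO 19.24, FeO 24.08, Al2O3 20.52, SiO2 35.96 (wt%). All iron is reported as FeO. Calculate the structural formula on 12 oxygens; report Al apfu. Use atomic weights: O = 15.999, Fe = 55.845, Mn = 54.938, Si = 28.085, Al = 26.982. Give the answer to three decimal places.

2.007 Al apfu

MnO (M=70.937): mol = 0.27123; Mn = 0.27123, O = 0.27123.
FeO (M=71.844): mol = 0.33517; Fe = 0.33517, O = 0.33517.
Al2O3 (M=101.961): mol = 0.20125; Al = 0.40250, O = 0.60375.
SiO2 (M=60.083): mol = 0.59851; Si = 0.59851, O = 1.19702.
ΣO = 2.40717; factor = 12/ΣO = 4.98511.
Al apfu = 0.40250 × 4.98511 = 2.007.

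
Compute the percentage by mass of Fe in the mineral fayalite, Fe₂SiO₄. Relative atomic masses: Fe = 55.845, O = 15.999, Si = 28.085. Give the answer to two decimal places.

54.81 mass %

Molar mass of Fe₂SiO₄: 2*55.845 + 1*28.085 + 4*15.999 = 203.771 g/mol.
Mass of Fe per formula unit: 2 × 55.845 = 111.690 g.
Weight fraction Fe = 111.690 / 203.771 = 0.5481.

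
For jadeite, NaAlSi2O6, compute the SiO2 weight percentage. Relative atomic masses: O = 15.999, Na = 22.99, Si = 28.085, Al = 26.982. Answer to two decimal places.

M(NaAlSi2O6) = 202.136 g/mol; M(SiO2) = 60.083 g/mol.
Moles SiO2 per formula unit = 2 Si ÷ 1 = 2.0000.
SiO2 fraction = (2.0000 × 60.083) / 202.136 = 120.166/202.136 = 0.5945.

59.45 wt%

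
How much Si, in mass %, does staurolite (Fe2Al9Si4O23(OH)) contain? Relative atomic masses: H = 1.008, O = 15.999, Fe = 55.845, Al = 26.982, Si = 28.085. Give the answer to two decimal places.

M(Fe2Al9Si4O23(OH)) = 851.852 g/mol.
Si contributes 4 × 28.085 = 112.340 g per mole.
112.340/851.852 = 0.1319 → 13.19%.

13.19 mass %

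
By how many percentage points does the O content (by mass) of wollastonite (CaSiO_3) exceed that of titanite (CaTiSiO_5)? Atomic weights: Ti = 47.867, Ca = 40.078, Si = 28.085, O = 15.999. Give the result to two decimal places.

O in CaSiO_3: molar mass 116.160 g/mol; 3×15.999 = 47.997 g → 41.32 wt%.
O in CaTiSiO_5: molar mass 196.025 g/mol; 5×15.999 = 79.995 g → 40.81 wt%.
Difference = 41.32 − 40.81 = 0.51 percentage points.

0.51 percentage points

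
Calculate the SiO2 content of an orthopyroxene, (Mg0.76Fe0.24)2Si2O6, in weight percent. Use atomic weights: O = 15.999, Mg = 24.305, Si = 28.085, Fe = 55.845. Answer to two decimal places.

55.65 wt%

M((Mg0.76Fe0.24)2Si2O6) = 215.913 g/mol; M(SiO2) = 60.083 g/mol.
Moles SiO2 per formula unit = 2 Si ÷ 1 = 2.0000.
SiO2 fraction = (2.0000 × 60.083) / 215.913 = 120.166/215.913 = 0.5565.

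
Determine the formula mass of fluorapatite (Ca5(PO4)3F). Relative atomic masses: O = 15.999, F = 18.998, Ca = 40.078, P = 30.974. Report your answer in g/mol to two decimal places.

Ca: 5 × 40.078 = 200.3900
P: 3 × 30.974 = 92.9220
O: 12 × 15.999 = 191.9880
F: 1 × 18.998 = 18.9980
Summing the contributions gives the formula mass.

504.30 g/mol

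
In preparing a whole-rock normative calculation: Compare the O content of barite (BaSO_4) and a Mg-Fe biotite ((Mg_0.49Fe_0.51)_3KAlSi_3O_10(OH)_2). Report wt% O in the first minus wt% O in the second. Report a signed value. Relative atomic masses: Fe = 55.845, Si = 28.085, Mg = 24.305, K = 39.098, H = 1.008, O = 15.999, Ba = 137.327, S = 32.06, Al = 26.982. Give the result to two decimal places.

-13.82 percentage points

M(BaSO_4) = 233.383 g/mol, so wt% O = 63.996/233.383 × 100 = 27.42%.
M((Mg_0.49Fe_0.51)_3KAlSi_3O_10(OH)_2) = 465.510 g/mol, so wt% O = 191.988/465.510 × 100 = 41.24%.
27.42 − 41.24 = -13.82 pp.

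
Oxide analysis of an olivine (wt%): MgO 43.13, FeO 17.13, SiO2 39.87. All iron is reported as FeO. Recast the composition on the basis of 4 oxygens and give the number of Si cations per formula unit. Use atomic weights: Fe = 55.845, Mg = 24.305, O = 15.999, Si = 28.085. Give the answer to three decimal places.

MgO: 43.13/40.304 = 1.07012 mol → 1.07012 mol Mg, 1.07012 mol O.
FeO: 17.13/71.844 = 0.23843 mol → 0.23843 mol Fe, 0.23843 mol O.
SiO2: 39.87/60.083 = 0.66358 mol → 0.66358 mol Si, 1.32716 mol O.
Total oxygen = 2.63571 mol. Normalization factor = 4/2.63571 = 1.51762.
Si per 4 O = 0.66358 × 1.51762 = 1.007.

1.007 Si apfu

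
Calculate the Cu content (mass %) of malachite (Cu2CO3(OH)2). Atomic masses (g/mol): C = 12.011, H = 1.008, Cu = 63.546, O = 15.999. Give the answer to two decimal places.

Molar mass of Cu2CO3(OH)2: 2×63.546 + 1×12.011 + 5×15.999 + 2×1.008 = 221.114 g/mol.
Mass of Cu per formula unit: 2 × 63.546 = 127.092 g.
Weight fraction Cu = 127.092 / 221.114 = 0.5748.

57.48 mass %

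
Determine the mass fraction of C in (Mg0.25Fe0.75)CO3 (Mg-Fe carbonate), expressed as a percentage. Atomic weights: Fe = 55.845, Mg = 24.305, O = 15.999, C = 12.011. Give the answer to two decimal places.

11.12 weight percent

M((Mg0.25Fe0.75)CO3) = 107.968 g/mol.
C contributes 1 × 12.011 = 12.011 g per mole.
12.011/107.968 = 0.1112 → 11.12%.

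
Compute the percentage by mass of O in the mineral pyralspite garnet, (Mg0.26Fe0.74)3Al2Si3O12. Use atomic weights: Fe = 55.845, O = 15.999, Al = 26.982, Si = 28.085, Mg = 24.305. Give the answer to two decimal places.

M((Mg0.26Fe0.74)3Al2Si3O12) = 473.141 g/mol.
O contributes 12 × 15.999 = 191.988 g per mole.
191.988/473.141 = 0.4058 → 40.58%.

40.58 weight percent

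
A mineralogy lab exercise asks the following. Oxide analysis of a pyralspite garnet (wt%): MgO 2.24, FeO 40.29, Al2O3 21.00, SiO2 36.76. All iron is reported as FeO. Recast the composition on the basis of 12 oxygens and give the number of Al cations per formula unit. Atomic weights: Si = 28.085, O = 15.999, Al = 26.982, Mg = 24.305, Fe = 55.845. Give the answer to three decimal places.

2.24 wt% MgO ÷ 40.304 g/mol = 0.05558 mol, giving 0.05558 Mg and 0.05558 O.
40.29 wt% FeO ÷ 71.844 g/mol = 0.56080 mol, giving 0.56080 Fe and 0.56080 O.
21.00 wt% Al2O3 ÷ 101.961 g/mol = 0.20596 mol, giving 0.41192 Al and 0.61788 O.
36.76 wt% SiO2 ÷ 60.083 g/mol = 0.61182 mol, giving 0.61182 Si and 1.22364 O.
Oxygen sums to 2.45790; scaling by 12/2.45790 = 4.88222 puts the formula on 12 O.
Al: 0.41192 × 4.88222 = 2.011 atoms per formula unit.

2.011 Al apfu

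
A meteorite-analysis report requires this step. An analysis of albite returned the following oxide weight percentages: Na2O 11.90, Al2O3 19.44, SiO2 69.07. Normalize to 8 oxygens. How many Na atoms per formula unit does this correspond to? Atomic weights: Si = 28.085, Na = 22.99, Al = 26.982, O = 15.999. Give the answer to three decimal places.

1.003 Na apfu

Na2O: 11.90/61.979 = 0.19200 mol → 0.38400 mol Na, 0.19200 mol O.
Al2O3: 19.44/101.961 = 0.19066 mol → 0.38132 mol Al, 0.57198 mol O.
SiO2: 69.07/60.083 = 1.14958 mol → 1.14958 mol Si, 2.29916 mol O.
Total oxygen = 3.06314 mol. Normalization factor = 8/3.06314 = 2.61170.
Na per 8 O = 0.38400 × 2.61170 = 1.003.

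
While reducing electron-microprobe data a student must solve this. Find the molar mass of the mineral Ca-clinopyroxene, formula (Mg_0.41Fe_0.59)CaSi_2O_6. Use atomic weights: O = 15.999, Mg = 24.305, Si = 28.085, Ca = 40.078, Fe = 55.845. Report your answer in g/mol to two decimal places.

235.16 g/mol

The formula mass is the sum 0.41·24.305 + 0.59·55.845 + 1·40.078 + 2·28.085 + 6·15.999.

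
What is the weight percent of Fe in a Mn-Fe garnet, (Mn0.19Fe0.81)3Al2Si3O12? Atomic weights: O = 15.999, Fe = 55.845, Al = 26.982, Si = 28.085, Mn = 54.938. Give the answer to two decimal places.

M((Mn0.19Fe0.81)3Al2Si3O12) = 497.225 g/mol.
Fe contributes 2.43 × 55.845 = 135.703 g per mole.
135.703/497.225 = 0.2729 → 27.29%.

27.29 weight percent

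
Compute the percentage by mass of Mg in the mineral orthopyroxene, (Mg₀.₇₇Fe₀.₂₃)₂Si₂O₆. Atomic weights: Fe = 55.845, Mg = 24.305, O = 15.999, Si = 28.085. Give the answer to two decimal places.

17.39 mass %

Molar mass of (Mg₀.₇₇Fe₀.₂₃)₂Si₂O₆: 1.54·24.305 + 0.46·55.845 + 2·28.085 + 6·15.999 = 215.282 g/mol.
Mass of Mg per formula unit: 1.54 × 24.305 = 37.430 g.
Weight fraction Mg = 37.430 / 215.282 = 0.1739.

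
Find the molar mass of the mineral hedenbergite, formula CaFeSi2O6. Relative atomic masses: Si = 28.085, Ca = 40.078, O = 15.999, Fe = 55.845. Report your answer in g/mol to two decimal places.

248.09 g/mol

Ca: 1 × 40.078 = 40.0780
Fe: 1 × 55.845 = 55.8450
Si: 2 × 28.085 = 56.1700
O: 6 × 15.999 = 95.9940
Summing the contributions gives the formula mass.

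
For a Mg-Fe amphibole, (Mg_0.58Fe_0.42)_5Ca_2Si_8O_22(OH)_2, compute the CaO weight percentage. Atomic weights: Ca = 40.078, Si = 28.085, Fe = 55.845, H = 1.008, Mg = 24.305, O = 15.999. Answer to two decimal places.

12.77 wt%

Formula mass = 878.587 g/mol.
2 Ca → 2.0000 mol CaO per formula unit; M(CaO) = 56.077, so CaO mass = 112.154 g.
112.154/878.587 × 100 = 12.77 wt%.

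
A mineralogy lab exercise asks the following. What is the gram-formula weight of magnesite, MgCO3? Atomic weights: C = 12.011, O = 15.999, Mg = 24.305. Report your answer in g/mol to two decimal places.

The formula mass is the sum 1(24.305) + 1(12.011) + 3(15.999).

84.31 g/mol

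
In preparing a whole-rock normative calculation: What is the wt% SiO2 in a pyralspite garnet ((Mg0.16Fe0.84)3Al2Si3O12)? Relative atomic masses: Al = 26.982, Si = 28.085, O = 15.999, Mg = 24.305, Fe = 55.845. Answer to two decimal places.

Formula mass = 482.603 g/mol.
3 Si → 3.0000 mol SiO2 per formula unit; M(SiO2) = 60.083, so SiO2 mass = 180.249 g.
180.249/482.603 × 100 = 37.35 wt%.

37.35 wt%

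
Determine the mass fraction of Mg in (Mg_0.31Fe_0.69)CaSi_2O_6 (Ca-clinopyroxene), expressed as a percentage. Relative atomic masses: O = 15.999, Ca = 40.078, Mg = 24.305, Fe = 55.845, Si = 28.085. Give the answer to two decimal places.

3.16 wt%

M((Mg_0.31Fe_0.69)CaSi_2O_6) = 238.310 g/mol.
Mg contributes 0.31 × 24.305 = 7.535 g per mole.
7.535/238.310 = 0.0316 → 3.16%.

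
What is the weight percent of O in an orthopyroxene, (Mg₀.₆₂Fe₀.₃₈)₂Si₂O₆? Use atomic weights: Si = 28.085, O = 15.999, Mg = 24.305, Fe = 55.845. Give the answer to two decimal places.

42.71 mass %

Molar mass of (Mg₀.₆₂Fe₀.₃₈)₂Si₂O₆: 1.24×24.305 + 0.76×55.845 + 2×28.085 + 6×15.999 = 224.744 g/mol.
Mass of O per formula unit: 6 × 15.999 = 95.994 g.
Weight fraction O = 95.994 / 224.744 = 0.4271.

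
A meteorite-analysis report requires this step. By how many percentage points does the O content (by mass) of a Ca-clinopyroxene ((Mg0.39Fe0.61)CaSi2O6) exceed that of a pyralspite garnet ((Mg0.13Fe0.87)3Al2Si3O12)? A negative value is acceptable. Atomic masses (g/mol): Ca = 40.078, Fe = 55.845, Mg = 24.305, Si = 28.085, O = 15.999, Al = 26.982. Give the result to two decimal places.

O in (Mg0.39Fe0.61)CaSi2O6: molar mass 235.786 g/mol; 6×15.999 = 95.994 g → 40.71 wt%.
O in (Mg0.13Fe0.87)3Al2Si3O12: molar mass 485.441 g/mol; 12×15.999 = 191.988 g → 39.55 wt%.
Difference = 40.71 − 39.55 = 1.16 percentage points.

1.16 percentage points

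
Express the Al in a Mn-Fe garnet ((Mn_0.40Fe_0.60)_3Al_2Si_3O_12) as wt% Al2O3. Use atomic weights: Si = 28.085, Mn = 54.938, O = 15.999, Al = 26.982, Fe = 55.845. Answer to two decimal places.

M((Mn_0.40Fe_0.60)_3Al_2Si_3O_12) = 496.654 g/mol; M(Al2O3) = 101.961 g/mol.
Moles Al2O3 per formula unit = 2 Al ÷ 2 = 1.0000.
Al2O3 fraction = (1.0000 × 101.961) / 496.654 = 101.961/496.654 = 0.2053.

20.53 wt%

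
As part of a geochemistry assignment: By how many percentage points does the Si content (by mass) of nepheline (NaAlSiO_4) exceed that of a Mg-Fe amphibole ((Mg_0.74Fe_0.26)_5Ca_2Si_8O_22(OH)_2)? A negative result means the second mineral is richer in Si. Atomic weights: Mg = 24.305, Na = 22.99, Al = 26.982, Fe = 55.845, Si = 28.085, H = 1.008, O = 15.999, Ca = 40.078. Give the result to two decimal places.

-6.56 percentage points

M(NaAlSiO_4) = 142.053 g/mol, so wt% Si = 28.085/142.053 × 100 = 19.77%.
M((Mg_0.74Fe_0.26)_5Ca_2Si_8O_22(OH)_2) = 853.355 g/mol, so wt% Si = 224.680/853.355 × 100 = 26.33%.
19.77 − 26.33 = -6.56 pp.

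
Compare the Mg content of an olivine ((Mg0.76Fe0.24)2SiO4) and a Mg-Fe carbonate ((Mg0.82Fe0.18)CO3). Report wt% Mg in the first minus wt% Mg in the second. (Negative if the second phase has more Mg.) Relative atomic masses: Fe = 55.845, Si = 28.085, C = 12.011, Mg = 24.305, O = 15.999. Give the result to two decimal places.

1.56 percentage points

M((Mg0.76Fe0.24)2SiO4) = 155.830 g/mol, so wt% Mg = 36.944/155.830 × 100 = 23.71%.
M((Mg0.82Fe0.18)CO3) = 89.990 g/mol, so wt% Mg = 19.930/89.990 × 100 = 22.15%.
23.71 − 22.15 = 1.56 pp.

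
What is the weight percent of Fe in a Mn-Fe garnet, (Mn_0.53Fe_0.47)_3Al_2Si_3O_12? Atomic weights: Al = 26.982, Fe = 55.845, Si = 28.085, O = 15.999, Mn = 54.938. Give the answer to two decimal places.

M((Mn_0.53Fe_0.47)_3Al_2Si_3O_12) = 496.300 g/mol.
Fe contributes 1.41 × 55.845 = 78.741 g per mole.
78.741/496.300 = 0.1587 → 15.87%.

15.87 weight percent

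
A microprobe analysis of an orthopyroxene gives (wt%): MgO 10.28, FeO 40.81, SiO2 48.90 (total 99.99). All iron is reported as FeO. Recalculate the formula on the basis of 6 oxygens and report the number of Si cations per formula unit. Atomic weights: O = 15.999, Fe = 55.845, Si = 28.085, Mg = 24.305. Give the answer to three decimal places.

1.992 Si apfu

MgO: 10.28/40.304 = 0.25506 mol → 0.25506 mol Mg, 0.25506 mol O.
FeO: 40.81/71.844 = 0.56804 mol → 0.56804 mol Fe, 0.56804 mol O.
SiO2: 48.90/60.083 = 0.81387 mol → 0.81387 mol Si, 1.62774 mol O.
Total oxygen = 2.45084 mol. Normalization factor = 6/2.45084 = 2.44814.
Si per 6 O = 0.81387 × 2.44814 = 1.992.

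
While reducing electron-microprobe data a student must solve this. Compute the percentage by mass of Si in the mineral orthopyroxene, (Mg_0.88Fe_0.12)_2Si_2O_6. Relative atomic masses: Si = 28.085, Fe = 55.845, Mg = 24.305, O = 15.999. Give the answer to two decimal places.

26.96 wt%

Molar mass of (Mg_0.88Fe_0.12)_2Si_2O_6: 1.76·24.305 + 0.24·55.845 + 2·28.085 + 6·15.999 = 208.344 g/mol.
Mass of Si per formula unit: 2 × 28.085 = 56.170 g.
Weight fraction Si = 56.170 / 208.344 = 0.2696.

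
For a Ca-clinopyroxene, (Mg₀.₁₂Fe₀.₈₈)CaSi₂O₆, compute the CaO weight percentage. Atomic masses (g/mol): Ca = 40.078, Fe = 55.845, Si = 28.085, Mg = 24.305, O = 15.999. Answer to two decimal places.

22.95 wt%

M((Mg₀.₁₂Fe₀.₈₈)CaSi₂O₆) = 244.302 g/mol; M(CaO) = 56.077 g/mol.
Moles CaO per formula unit = 1 Ca ÷ 1 = 1.0000.
CaO fraction = (1.0000 × 56.077) / 244.302 = 56.077/244.302 = 0.2295.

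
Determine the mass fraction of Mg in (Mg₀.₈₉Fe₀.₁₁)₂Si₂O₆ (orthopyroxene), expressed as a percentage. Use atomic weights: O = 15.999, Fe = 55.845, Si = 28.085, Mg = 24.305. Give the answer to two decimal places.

Formula mass = 1.78×24.305 + 0.22×55.845 + 2×28.085 + 6×15.999 = 207.713 g/mol, of which 43.263 g is Mg.
So Mg makes up 43.263/207.713 = 0.2083 of the mass, i.e. 20.83%.

20.83 wt%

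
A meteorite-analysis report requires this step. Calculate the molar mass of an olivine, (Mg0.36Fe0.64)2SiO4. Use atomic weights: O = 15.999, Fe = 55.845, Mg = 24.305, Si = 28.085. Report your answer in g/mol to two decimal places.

The formula mass is the sum 0.72·24.305 + 1.28·55.845 + 1·28.085 + 4·15.999.

181.06 g/mol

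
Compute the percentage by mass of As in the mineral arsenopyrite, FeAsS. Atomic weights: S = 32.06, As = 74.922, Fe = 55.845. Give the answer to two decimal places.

M(FeAsS) = 162.827 g/mol.
As contributes 1 × 74.922 = 74.922 g per mole.
74.922/162.827 = 0.4601 → 46.01%.

46.01 mass %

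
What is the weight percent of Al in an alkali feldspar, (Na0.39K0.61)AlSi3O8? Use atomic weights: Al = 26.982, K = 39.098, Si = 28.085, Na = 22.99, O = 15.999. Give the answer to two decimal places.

9.92 wt%

M((Na0.39K0.61)AlSi3O8) = 272.045 g/mol.
Al contributes 1 × 26.982 = 26.982 g per mole.
26.982/272.045 = 0.0992 → 9.92%.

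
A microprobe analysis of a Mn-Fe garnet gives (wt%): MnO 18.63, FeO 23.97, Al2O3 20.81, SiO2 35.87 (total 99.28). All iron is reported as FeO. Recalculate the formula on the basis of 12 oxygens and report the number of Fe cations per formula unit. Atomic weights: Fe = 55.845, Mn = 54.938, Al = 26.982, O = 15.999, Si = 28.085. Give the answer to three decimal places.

18.63 wt% MnO ÷ 70.937 g/mol = 0.26263 mol, giving 0.26263 Mn and 0.26263 O.
23.97 wt% FeO ÷ 71.844 g/mol = 0.33364 mol, giving 0.33364 Fe and 0.33364 O.
20.81 wt% Al2O3 ÷ 101.961 g/mol = 0.20410 mol, giving 0.40820 Al and 0.61230 O.
35.87 wt% SiO2 ÷ 60.083 g/mol = 0.59701 mol, giving 0.59701 Si and 1.19402 O.
Oxygen sums to 2.40259; scaling by 12/2.40259 = 4.99461 puts the formula on 12 O.
Fe: 0.33364 × 4.99461 = 1.666 atoms per formula unit.

1.666 Fe apfu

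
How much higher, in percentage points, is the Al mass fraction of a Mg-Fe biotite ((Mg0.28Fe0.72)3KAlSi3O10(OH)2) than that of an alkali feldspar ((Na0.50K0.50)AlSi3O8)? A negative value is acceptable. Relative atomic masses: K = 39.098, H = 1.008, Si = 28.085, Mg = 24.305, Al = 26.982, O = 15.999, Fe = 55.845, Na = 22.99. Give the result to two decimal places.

First mineral: 26.982 g Al in 485.380 g formula = 5.56 wt% Al.
Second mineral: 26.982 g Al in 270.273 g formula = 9.98 wt% Al.
5.56% − 9.98% gives a difference of -4.42 percentage points.

-4.42 percentage points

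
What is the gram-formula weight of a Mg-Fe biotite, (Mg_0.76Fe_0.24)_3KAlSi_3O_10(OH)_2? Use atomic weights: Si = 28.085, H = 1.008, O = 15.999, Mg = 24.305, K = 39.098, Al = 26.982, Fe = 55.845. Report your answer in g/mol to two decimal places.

M = 2.28*24.305 + 0.72*55.845 + 1*39.098 + 1*26.982 + 3*28.085 + 12*15.999 + 2*1.008

439.96 g/mol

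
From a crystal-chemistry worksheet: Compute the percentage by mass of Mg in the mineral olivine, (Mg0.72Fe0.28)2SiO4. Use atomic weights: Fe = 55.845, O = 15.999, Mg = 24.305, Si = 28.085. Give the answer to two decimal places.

22.10 mass %

Formula mass = 1.44*24.305 + 0.56*55.845 + 1*28.085 + 4*15.999 = 158.353 g/mol, of which 34.999 g is Mg.
So Mg makes up 34.999/158.353 = 0.2210 of the mass, i.e. 22.10%.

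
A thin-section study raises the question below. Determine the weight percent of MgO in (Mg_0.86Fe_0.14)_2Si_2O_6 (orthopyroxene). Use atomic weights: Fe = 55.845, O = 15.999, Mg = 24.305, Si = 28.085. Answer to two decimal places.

33.07 wt%

M((Mg_0.86Fe_0.14)_2Si_2O_6) = 209.605 g/mol; M(MgO) = 40.304 g/mol.
Moles MgO per formula unit = 1.72 Mg ÷ 1 = 1.7200.
MgO fraction = (1.7200 × 40.304) / 209.605 = 69.323/209.605 = 0.3307.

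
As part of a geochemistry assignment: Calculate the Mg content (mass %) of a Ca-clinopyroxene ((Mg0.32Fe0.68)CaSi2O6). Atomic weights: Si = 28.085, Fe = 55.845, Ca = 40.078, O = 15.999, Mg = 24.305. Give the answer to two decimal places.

M((Mg0.32Fe0.68)CaSi2O6) = 237.994 g/mol.
Mg contributes 0.32 × 24.305 = 7.778 g per mole.
7.778/237.994 = 0.0327 → 3.27%.

3.27 mass %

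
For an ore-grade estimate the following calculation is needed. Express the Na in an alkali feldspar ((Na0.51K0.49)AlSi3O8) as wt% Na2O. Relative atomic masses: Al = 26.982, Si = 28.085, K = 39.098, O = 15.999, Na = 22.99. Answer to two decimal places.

Molar mass of (Na0.51K0.49)AlSi3O8 = 0.51×22.99 + 0.49×39.098 + 1×26.982 + 3×28.085 + 8×15.999 = 270.112 g/mol.
Each formula unit contains 0.51 Na, equivalent to 0.51/2 = 0.2550 mol Na2O.
M(Na2O) = 2×22.99 + 1×15.999 = 61.979 g/mol.
Mass of Na2O per formula unit = 0.2550 × 61.979 = 15.805 g.
Na2O wt% = 15.805 / 270.112 × 100 = 5.85%.

5.85 wt%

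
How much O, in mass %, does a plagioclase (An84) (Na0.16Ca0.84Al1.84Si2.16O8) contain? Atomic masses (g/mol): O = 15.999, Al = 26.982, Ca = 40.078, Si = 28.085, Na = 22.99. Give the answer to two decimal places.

46.43 mass %

Molar mass of Na0.16Ca0.84Al1.84Si2.16O8: 0.16*22.99 + 0.84*40.078 + 1.84*26.982 + 2.16*28.085 + 8*15.999 = 275.646 g/mol.
Mass of O per formula unit: 8 × 15.999 = 127.992 g.
Weight fraction O = 127.992 / 275.646 = 0.4643.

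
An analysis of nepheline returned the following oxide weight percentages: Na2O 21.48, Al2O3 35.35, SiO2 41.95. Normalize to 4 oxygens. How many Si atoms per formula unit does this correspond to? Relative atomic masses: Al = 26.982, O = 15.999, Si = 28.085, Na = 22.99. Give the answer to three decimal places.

1.003 Si apfu

21.48 wt% Na2O ÷ 61.979 g/mol = 0.34657 mol, giving 0.69314 Na and 0.34657 O.
35.35 wt% Al2O3 ÷ 101.961 g/mol = 0.34670 mol, giving 0.69340 Al and 1.04010 O.
41.95 wt% SiO2 ÷ 60.083 g/mol = 0.69820 mol, giving 0.69820 Si and 1.39640 O.
Oxygen sums to 2.78307; scaling by 4/2.78307 = 1.43726 puts the formula on 4 O.
Si: 0.69820 × 1.43726 = 1.003 atoms per formula unit.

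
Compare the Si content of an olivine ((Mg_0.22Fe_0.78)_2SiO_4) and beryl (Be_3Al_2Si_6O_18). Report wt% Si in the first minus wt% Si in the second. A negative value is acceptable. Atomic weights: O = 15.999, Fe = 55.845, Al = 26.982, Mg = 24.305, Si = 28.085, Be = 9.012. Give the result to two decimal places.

-16.56 percentage points

First mineral: 28.085 g Si in 189.893 g formula = 14.79 wt% Si.
Second mineral: 168.510 g Si in 537.492 g formula = 31.35 wt% Si.
14.79% − 31.35% gives a difference of -16.56 percentage points.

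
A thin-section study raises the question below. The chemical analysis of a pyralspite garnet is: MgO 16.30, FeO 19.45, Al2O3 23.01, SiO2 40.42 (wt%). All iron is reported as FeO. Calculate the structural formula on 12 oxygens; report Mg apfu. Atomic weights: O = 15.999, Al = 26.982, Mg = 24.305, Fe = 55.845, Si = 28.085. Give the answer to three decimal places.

1.799 Mg apfu

16.30 wt% MgO ÷ 40.304 g/mol = 0.40443 mol, giving 0.40443 Mg and 0.40443 O.
19.45 wt% FeO ÷ 71.844 g/mol = 0.27073 mol, giving 0.27073 Fe and 0.27073 O.
23.01 wt% Al2O3 ÷ 101.961 g/mol = 0.22567 mol, giving 0.45134 Al and 0.67701 O.
40.42 wt% SiO2 ÷ 60.083 g/mol = 0.67274 mol, giving 0.67274 Si and 1.34548 O.
Oxygen sums to 2.69765; scaling by 12/2.69765 = 4.44832 puts the formula on 12 O.
Mg: 0.40443 × 4.44832 = 1.799 atoms per formula unit.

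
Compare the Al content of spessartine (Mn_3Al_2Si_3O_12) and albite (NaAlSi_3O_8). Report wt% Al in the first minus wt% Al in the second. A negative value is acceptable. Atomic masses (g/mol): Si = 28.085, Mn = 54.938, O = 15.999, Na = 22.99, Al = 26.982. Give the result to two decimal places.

0.61 percentage points

Al in Mn_3Al_2Si_3O_12: molar mass 495.021 g/mol; 2×26.982 = 53.964 g → 10.90 wt%.
Al in NaAlSi_3O_8: molar mass 262.219 g/mol; 1×26.982 = 26.982 g → 10.29 wt%.
Difference = 10.90 − 10.29 = 0.61 percentage points.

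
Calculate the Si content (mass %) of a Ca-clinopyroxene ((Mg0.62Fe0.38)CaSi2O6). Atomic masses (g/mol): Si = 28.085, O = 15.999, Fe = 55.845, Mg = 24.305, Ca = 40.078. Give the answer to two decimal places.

24.58 mass %

Molar mass of (Mg0.62Fe0.38)CaSi2O6: 0.62*24.305 + 0.38*55.845 + 1*40.078 + 2*28.085 + 6*15.999 = 228.532 g/mol.
Mass of Si per formula unit: 2 × 28.085 = 56.170 g.
Weight fraction Si = 56.170 / 228.532 = 0.2458.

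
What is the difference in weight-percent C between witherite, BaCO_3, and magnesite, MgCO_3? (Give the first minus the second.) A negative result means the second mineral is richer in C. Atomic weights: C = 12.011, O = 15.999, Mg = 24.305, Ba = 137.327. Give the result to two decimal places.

-8.16 percentage points

First mineral: 12.011 g C in 197.335 g formula = 6.09 wt% C.
Second mineral: 12.011 g C in 84.313 g formula = 14.25 wt% C.
6.09% − 14.25% gives a difference of -8.16 percentage points.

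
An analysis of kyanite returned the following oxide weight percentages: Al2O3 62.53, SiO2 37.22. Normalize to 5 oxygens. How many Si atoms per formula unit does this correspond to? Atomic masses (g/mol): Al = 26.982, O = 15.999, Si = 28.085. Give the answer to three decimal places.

62.53 wt% Al2O3 ÷ 101.961 g/mol = 0.61327 mol, giving 1.22654 Al and 1.83981 O.
37.22 wt% SiO2 ÷ 60.083 g/mol = 0.61948 mol, giving 0.61948 Si and 1.23896 O.
Oxygen sums to 3.07877; scaling by 5/3.07877 = 1.62403 puts the formula on 5 O.
Si: 0.61948 × 1.62403 = 1.006 atoms per formula unit.

1.006 Si apfu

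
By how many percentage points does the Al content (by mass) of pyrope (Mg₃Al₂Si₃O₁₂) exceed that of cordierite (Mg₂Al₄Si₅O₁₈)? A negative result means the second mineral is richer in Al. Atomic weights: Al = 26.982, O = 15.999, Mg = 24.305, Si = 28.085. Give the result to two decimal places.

-5.06 percentage points

Al in Mg₃Al₂Si₃O₁₂: molar mass 403.122 g/mol; 2×26.982 = 53.964 g → 13.39 wt%.
Al in Mg₂Al₄Si₅O₁₈: molar mass 584.945 g/mol; 4×26.982 = 107.928 g → 18.45 wt%.
Difference = 13.39 − 18.45 = -5.06 percentage points.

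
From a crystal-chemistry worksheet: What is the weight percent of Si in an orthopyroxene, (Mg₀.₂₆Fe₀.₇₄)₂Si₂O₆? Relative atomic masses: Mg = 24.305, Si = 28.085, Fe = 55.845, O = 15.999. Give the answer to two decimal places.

22.70 wt%

Molar mass of (Mg₀.₂₆Fe₀.₇₄)₂Si₂O₆: 0.52×24.305 + 1.48×55.845 + 2×28.085 + 6×15.999 = 247.453 g/mol.
Mass of Si per formula unit: 2 × 28.085 = 56.170 g.
Weight fraction Si = 56.170 / 247.453 = 0.2270.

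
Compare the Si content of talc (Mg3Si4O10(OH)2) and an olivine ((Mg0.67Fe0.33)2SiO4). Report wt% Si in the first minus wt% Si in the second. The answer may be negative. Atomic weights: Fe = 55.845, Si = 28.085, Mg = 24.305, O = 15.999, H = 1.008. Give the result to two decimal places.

12.23 percentage points

First mineral: 112.340 g Si in 379.259 g formula = 29.62 wt% Si.
Second mineral: 28.085 g Si in 161.507 g formula = 17.39 wt% Si.
29.62% − 17.39% gives a difference of 12.23 percentage points.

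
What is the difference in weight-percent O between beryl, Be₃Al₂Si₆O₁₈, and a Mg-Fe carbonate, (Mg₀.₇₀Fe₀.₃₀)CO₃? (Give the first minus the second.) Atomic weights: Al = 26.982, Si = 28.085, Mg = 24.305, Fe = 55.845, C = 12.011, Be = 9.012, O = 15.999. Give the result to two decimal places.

O in Be₃Al₂Si₆O₁₈: molar mass 537.492 g/mol; 18×15.999 = 287.982 g → 53.58 wt%.
O in (Mg₀.₇₀Fe₀.₃₀)CO₃: molar mass 93.775 g/mol; 3×15.999 = 47.997 g → 51.18 wt%.
Difference = 53.58 − 51.18 = 2.40 percentage points.

2.40 percentage points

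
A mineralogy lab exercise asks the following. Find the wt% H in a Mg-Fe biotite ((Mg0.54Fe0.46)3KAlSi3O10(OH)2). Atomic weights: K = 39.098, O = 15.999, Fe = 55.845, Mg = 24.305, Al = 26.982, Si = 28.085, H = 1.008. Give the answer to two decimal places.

M((Mg0.54Fe0.46)3KAlSi3O10(OH)2) = 460.779 g/mol.
H contributes 2 × 1.008 = 2.016 g per mole.
2.016/460.779 = 0.0044 → 0.44%.

0.44 mass %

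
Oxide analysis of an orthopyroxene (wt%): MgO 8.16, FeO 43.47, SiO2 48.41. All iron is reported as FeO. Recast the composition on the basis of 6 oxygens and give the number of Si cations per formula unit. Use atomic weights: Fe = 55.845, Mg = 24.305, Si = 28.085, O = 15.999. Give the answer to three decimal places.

1.999 Si apfu

8.16 wt% MgO ÷ 40.304 g/mol = 0.20246 mol, giving 0.20246 Mg and 0.20246 O.
43.47 wt% FeO ÷ 71.844 g/mol = 0.60506 mol, giving 0.60506 Fe and 0.60506 O.
48.41 wt% SiO2 ÷ 60.083 g/mol = 0.80572 mol, giving 0.80572 Si and 1.61144 O.
Oxygen sums to 2.41896; scaling by 6/2.41896 = 2.48040 puts the formula on 6 O.
Si: 0.80572 × 2.48040 = 1.999 atoms per formula unit.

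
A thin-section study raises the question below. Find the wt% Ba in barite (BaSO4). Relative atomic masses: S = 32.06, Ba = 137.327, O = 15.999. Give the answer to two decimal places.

58.84 mass %

Molar mass of BaSO4: 1·137.327 + 1·32.06 + 4·15.999 = 233.383 g/mol.
Mass of Ba per formula unit: 1 × 137.327 = 137.327 g.
Weight fraction Ba = 137.327 / 233.383 = 0.5884.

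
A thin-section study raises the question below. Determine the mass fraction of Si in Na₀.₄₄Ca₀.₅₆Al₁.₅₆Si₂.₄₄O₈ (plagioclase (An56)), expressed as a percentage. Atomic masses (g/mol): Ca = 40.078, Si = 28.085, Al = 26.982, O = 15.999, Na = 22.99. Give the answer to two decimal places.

Molar mass of Na₀.₄₄Ca₀.₅₆Al₁.₅₆Si₂.₄₄O₈: 0.44·22.99 + 0.56·40.078 + 1.56·26.982 + 2.44·28.085 + 8·15.999 = 271.171 g/mol.
Mass of Si per formula unit: 2.44 × 28.085 = 68.527 g.
Weight fraction Si = 68.527 / 271.171 = 0.2527.

25.27 wt%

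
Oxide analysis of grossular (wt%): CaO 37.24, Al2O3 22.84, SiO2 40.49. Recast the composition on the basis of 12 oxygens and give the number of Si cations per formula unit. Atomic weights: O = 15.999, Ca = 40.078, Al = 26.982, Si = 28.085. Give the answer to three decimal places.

CaO (M=56.077): mol = 0.66409; Ca = 0.66409, O = 0.66409.
Al2O3 (M=101.961): mol = 0.22401; Al = 0.44802, O = 0.67203.
SiO2 (M=60.083): mol = 0.67390; Si = 0.67390, O = 1.34780.
ΣO = 2.68392; factor = 12/ΣO = 4.47107.
Si apfu = 0.67390 × 4.47107 = 3.013.

3.013 Si apfu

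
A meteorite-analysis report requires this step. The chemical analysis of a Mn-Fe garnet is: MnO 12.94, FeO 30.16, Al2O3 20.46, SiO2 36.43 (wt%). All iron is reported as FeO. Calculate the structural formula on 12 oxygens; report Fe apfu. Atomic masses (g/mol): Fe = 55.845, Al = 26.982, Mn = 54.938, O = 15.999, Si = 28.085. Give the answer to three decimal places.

2.084 Fe apfu

MnO: 12.94/70.937 = 0.18242 mol → 0.18242 mol Mn, 0.18242 mol O.
FeO: 30.16/71.844 = 0.41980 mol → 0.41980 mol Fe, 0.41980 mol O.
Al2O3: 20.46/101.961 = 0.20066 mol → 0.40132 mol Al, 0.60198 mol O.
SiO2: 36.43/60.083 = 0.60633 mol → 0.60633 mol Si, 1.21266 mol O.
Total oxygen = 2.41686 mol. Normalization factor = 12/2.41686 = 4.96512.
Fe per 12 O = 0.41980 × 4.96512 = 2.084.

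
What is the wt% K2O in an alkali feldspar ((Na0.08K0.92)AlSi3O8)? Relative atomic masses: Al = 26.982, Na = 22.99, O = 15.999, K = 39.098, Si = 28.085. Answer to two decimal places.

Molar mass of (Na0.08K0.92)AlSi3O8 = 0.08·22.99 + 0.92·39.098 + 1·26.982 + 3·28.085 + 8·15.999 = 277.038 g/mol.
Each formula unit contains 0.92 K, equivalent to 0.92/2 = 0.4600 mol K2O.
M(K2O) = 2×39.098 + 1×15.999 = 94.195 g/mol.
Mass of K2O per formula unit = 0.4600 × 94.195 = 43.330 g.
K2O wt% = 43.330 / 277.038 × 100 = 15.64%.

15.64 wt%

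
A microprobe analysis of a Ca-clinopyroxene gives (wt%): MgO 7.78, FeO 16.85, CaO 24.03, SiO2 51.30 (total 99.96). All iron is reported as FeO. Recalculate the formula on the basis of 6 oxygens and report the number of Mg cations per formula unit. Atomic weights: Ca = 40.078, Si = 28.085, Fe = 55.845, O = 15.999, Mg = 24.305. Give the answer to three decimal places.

0.452 Mg apfu

MgO: 7.78/40.304 = 0.19303 mol → 0.19303 mol Mg, 0.19303 mol O.
FeO: 16.85/71.844 = 0.23454 mol → 0.23454 mol Fe, 0.23454 mol O.
CaO: 24.03/56.077 = 0.42852 mol → 0.42852 mol Ca, 0.42852 mol O.
SiO2: 51.30/60.083 = 0.85382 mol → 0.85382 mol Si, 1.70764 mol O.
Total oxygen = 2.56373 mol. Normalization factor = 6/2.56373 = 2.34034.
Mg per 6 O = 0.19303 × 2.34034 = 0.452.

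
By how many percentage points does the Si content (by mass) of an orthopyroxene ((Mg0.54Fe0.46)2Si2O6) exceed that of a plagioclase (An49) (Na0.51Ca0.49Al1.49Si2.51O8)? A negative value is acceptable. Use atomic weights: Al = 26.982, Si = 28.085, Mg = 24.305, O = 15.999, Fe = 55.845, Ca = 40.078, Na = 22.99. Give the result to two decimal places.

-1.66 percentage points

Si in (Mg0.54Fe0.46)2Si2O6: molar mass 229.791 g/mol; 2×28.085 = 56.170 g → 24.44 wt%.
Si in Na0.51Ca0.49Al1.49Si2.51O8: molar mass 270.052 g/mol; 2.51×28.085 = 70.493 g → 26.10 wt%.
Difference = 24.44 − 26.10 = -1.66 percentage points.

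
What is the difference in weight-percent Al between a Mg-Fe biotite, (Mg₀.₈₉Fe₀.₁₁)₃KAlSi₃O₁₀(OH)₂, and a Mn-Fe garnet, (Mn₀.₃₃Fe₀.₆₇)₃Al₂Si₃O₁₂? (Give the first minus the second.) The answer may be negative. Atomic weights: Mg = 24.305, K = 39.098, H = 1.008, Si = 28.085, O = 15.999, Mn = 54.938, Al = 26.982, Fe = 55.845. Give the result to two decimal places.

-4.55 percentage points

First mineral: 26.982 g Al in 427.662 g formula = 6.31 wt% Al.
Second mineral: 53.964 g Al in 496.844 g formula = 10.86 wt% Al.
6.31% − 10.86% gives a difference of -4.55 percentage points.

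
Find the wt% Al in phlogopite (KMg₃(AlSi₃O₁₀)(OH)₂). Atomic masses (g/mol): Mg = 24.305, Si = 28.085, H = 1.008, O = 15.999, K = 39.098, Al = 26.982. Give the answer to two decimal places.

6.47 weight percent

Formula mass = 1*39.098 + 3*24.305 + 1*26.982 + 3*28.085 + 12*15.999 + 2*1.008 = 417.254 g/mol, of which 26.982 g is Al.
So Al makes up 26.982/417.254 = 0.0647 of the mass, i.e. 6.47%.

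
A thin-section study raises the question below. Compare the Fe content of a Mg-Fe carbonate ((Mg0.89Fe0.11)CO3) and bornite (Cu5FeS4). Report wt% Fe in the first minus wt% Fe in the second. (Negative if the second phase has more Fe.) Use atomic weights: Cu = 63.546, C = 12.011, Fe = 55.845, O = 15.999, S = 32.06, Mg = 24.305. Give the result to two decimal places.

First mineral: 6.143 g Fe in 87.782 g formula = 7.00 wt% Fe.
Second mineral: 55.845 g Fe in 501.815 g formula = 11.13 wt% Fe.
7.00% − 11.13% gives a difference of -4.13 percentage points.

-4.13 percentage points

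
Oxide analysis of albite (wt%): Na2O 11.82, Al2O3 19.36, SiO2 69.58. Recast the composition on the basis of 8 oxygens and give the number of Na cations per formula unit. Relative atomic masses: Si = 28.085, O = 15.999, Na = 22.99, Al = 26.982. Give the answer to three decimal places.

0.992 Na apfu

Na2O: 11.82/61.979 = 0.19071 mol → 0.38142 mol Na, 0.19071 mol O.
Al2O3: 19.36/101.961 = 0.18988 mol → 0.37976 mol Al, 0.56964 mol O.
SiO2: 69.58/60.083 = 1.15806 mol → 1.15806 mol Si, 2.31612 mol O.
Total oxygen = 3.07647 mol. Normalization factor = 8/3.07647 = 2.60038.
Na per 8 O = 0.38142 × 2.60038 = 0.992.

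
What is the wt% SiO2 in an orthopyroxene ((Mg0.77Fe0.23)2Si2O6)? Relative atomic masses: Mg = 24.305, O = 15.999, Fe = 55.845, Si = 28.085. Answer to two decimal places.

Formula mass = 215.282 g/mol.
2 Si → 2.0000 mol SiO2 per formula unit; M(SiO2) = 60.083, so SiO2 mass = 120.166 g.
120.166/215.282 × 100 = 55.82 wt%.

55.82 wt%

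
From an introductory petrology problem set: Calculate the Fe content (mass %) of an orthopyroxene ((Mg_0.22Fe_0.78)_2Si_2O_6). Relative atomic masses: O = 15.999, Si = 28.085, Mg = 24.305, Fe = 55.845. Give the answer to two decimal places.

34.85 mass %

M((Mg_0.22Fe_0.78)_2Si_2O_6) = 249.976 g/mol.
Fe contributes 1.56 × 55.845 = 87.118 g per mole.
87.118/249.976 = 0.3485 → 34.85%.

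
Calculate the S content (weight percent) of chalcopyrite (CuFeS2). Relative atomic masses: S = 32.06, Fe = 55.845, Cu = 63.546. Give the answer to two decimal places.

Molar mass of CuFeS2: 1·63.546 + 1·55.845 + 2·32.06 = 183.511 g/mol.
Mass of S per formula unit: 2 × 32.06 = 64.120 g.
Weight fraction S = 64.120 / 183.511 = 0.3494.

34.94 weight percent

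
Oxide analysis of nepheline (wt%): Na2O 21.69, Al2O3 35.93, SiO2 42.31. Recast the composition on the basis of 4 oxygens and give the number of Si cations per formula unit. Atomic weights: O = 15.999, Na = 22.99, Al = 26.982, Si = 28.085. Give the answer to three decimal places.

Na2O (M=61.979): mol = 0.34996; Na = 0.69992, O = 0.34996.
Al2O3 (M=101.961): mol = 0.35239; Al = 0.70478, O = 1.05717.
SiO2 (M=60.083): mol = 0.70419; Si = 0.70419, O = 1.40838.
ΣO = 2.81551; factor = 4/ΣO = 1.42070.
Si apfu = 0.70419 × 1.42070 = 1.000.

1.000 Si apfu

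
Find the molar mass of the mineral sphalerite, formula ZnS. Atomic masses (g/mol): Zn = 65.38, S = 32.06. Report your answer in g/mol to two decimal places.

97.44 g/mol

M = 1·65.38 + 1·32.06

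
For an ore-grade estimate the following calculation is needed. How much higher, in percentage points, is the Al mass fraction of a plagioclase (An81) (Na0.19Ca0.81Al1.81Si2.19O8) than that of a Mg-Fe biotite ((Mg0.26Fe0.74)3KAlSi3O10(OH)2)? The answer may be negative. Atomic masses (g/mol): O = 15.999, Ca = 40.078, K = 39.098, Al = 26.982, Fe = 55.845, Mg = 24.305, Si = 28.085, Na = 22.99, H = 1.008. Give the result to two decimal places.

First mineral: 48.837 g Al in 275.167 g formula = 17.75 wt% Al.
Second mineral: 26.982 g Al in 487.273 g formula = 5.54 wt% Al.
17.75% − 5.54% gives a difference of 12.21 percentage points.

12.21 percentage points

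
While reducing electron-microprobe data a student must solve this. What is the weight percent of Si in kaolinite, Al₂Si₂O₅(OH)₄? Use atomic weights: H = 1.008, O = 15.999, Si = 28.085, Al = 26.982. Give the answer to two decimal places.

Formula mass = 2·26.982 + 2·28.085 + 9·15.999 + 4·1.008 = 258.157 g/mol, of which 56.170 g is Si.
So Si makes up 56.170/258.157 = 0.2176 of the mass, i.e. 21.76%.

21.76 mass %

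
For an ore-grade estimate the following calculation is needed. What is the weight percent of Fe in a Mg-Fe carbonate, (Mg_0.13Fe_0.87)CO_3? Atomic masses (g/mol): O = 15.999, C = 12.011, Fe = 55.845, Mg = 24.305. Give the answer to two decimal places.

Molar mass of (Mg_0.13Fe_0.87)CO_3: 0.13·24.305 + 0.87·55.845 + 1·12.011 + 3·15.999 = 111.753 g/mol.
Mass of Fe per formula unit: 0.87 × 55.845 = 48.585 g.
Weight fraction Fe = 48.585 / 111.753 = 0.4348.

43.48 wt%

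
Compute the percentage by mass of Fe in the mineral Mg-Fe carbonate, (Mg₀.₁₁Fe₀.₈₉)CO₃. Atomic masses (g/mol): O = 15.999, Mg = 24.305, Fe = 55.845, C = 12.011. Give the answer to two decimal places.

44.23 mass %

M((Mg₀.₁₁Fe₀.₈₉)CO₃) = 112.384 g/mol.
Fe contributes 0.89 × 55.845 = 49.702 g per mole.
49.702/112.384 = 0.4423 → 44.23%.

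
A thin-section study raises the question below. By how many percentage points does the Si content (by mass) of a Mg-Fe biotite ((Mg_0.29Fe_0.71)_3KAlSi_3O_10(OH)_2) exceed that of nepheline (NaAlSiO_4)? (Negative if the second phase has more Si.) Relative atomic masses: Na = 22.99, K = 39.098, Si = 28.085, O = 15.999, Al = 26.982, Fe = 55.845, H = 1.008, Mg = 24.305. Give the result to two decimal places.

-2.38 percentage points

Si in (Mg_0.29Fe_0.71)_3KAlSi_3O_10(OH)_2: molar mass 484.434 g/mol; 3×28.085 = 84.255 g → 17.39 wt%.
Si in NaAlSiO_4: molar mass 142.053 g/mol; 1×28.085 = 28.085 g → 19.77 wt%.
Difference = 17.39 − 19.77 = -2.38 percentage points.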